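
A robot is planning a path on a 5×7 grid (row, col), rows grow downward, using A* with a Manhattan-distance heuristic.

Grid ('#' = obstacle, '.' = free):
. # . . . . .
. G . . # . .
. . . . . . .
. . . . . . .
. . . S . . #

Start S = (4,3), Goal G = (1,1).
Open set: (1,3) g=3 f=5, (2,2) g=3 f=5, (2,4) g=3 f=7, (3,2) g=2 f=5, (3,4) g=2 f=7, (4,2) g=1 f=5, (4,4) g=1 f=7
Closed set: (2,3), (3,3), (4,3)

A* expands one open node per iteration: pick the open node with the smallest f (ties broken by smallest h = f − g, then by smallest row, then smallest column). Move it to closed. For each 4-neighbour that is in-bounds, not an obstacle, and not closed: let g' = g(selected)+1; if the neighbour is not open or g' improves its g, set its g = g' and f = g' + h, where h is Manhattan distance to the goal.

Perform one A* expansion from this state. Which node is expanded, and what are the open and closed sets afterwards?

step 1: expand (1,3) (f=5, h=2) → closed; open now [(0,3) g=4 f=7, (1,2) g=4 f=5, (2,2) g=3 f=5, (2,4) g=3 f=7, (3,2) g=2 f=5, (3,4) g=2 f=7, (4,2) g=1 f=5, (4,4) g=1 f=7]

expanded=(1,3); open=[(0,3) g=4 f=7, (1,2) g=4 f=5, (2,2) g=3 f=5, (2,4) g=3 f=7, (3,2) g=2 f=5, (3,4) g=2 f=7, (4,2) g=1 f=5, (4,4) g=1 f=7]; closed=[(1,3), (2,3), (3,3), (4,3)]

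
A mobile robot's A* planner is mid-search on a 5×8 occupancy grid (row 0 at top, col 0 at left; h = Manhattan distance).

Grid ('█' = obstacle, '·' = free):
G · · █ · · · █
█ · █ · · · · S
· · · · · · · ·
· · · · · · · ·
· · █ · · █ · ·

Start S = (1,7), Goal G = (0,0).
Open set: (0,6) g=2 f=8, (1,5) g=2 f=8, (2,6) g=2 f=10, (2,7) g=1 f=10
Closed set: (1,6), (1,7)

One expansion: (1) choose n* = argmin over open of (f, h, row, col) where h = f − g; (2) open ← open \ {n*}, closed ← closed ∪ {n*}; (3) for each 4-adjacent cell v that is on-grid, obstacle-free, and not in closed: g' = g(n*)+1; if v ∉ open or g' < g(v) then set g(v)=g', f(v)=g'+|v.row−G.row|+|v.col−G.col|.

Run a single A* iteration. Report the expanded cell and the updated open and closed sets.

step 1: expand (0,6) (f=8, h=6) → closed; open now [(0,5) g=3 f=8, (1,5) g=2 f=8, (2,6) g=2 f=10, (2,7) g=1 f=10]

expanded=(0,6); open=[(0,5) g=3 f=8, (1,5) g=2 f=8, (2,6) g=2 f=10, (2,7) g=1 f=10]; closed=[(0,6), (1,6), (1,7)]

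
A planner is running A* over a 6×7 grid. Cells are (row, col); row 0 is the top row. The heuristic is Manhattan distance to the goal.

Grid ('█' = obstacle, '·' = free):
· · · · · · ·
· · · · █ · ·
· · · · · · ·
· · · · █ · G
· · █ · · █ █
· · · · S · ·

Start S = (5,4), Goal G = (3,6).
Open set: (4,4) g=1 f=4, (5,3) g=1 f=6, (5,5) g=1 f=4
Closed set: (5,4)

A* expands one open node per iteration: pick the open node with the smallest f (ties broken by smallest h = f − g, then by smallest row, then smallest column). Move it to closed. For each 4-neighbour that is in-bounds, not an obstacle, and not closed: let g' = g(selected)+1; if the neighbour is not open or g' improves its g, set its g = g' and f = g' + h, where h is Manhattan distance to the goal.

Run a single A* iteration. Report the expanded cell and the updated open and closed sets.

expanded=(4,4); open=[(4,3) g=2 f=6, (5,3) g=1 f=6, (5,5) g=1 f=4]; closed=[(4,4), (5,4)]

step 1: expand (4,4) (f=4, h=3) → closed; open now [(4,3) g=2 f=6, (5,3) g=1 f=6, (5,5) g=1 f=4]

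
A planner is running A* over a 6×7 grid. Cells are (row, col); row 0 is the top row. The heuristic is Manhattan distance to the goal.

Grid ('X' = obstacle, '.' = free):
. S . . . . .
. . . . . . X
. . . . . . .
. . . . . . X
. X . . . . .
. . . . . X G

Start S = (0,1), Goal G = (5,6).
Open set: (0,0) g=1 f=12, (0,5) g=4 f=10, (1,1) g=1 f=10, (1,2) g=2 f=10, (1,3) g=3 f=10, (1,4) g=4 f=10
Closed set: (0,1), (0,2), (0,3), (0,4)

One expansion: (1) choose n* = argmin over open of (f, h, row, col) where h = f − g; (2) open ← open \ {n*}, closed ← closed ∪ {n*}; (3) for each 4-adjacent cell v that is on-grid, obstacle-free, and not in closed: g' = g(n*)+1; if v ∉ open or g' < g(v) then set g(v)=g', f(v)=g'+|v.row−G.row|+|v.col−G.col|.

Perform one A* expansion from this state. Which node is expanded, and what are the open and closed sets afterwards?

step 1: expand (0,5) (f=10, h=6) → closed; open now [(0,0) g=1 f=12, (0,6) g=5 f=10, (1,1) g=1 f=10, (1,2) g=2 f=10, (1,3) g=3 f=10, (1,4) g=4 f=10, (1,5) g=5 f=10]

expanded=(0,5); open=[(0,0) g=1 f=12, (0,6) g=5 f=10, (1,1) g=1 f=10, (1,2) g=2 f=10, (1,3) g=3 f=10, (1,4) g=4 f=10, (1,5) g=5 f=10]; closed=[(0,1), (0,2), (0,3), (0,4), (0,5)]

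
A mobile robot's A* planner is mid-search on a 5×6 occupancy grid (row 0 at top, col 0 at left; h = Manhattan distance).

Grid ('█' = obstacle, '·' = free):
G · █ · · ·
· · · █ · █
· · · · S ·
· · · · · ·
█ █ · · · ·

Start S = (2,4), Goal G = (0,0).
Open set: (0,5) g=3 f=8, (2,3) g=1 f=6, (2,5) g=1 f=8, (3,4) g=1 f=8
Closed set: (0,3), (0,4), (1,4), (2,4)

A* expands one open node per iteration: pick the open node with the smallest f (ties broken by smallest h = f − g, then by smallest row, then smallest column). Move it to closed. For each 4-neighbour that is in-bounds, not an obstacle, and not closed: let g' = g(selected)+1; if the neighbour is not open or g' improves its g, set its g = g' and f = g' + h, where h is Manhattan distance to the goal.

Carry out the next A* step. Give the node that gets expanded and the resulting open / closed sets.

expanded=(2,3); open=[(0,5) g=3 f=8, (2,2) g=2 f=6, (2,5) g=1 f=8, (3,3) g=2 f=8, (3,4) g=1 f=8]; closed=[(0,3), (0,4), (1,4), (2,3), (2,4)]

step 1: expand (2,3) (f=6, h=5) → closed; open now [(0,5) g=3 f=8, (2,2) g=2 f=6, (2,5) g=1 f=8, (3,3) g=2 f=8, (3,4) g=1 f=8]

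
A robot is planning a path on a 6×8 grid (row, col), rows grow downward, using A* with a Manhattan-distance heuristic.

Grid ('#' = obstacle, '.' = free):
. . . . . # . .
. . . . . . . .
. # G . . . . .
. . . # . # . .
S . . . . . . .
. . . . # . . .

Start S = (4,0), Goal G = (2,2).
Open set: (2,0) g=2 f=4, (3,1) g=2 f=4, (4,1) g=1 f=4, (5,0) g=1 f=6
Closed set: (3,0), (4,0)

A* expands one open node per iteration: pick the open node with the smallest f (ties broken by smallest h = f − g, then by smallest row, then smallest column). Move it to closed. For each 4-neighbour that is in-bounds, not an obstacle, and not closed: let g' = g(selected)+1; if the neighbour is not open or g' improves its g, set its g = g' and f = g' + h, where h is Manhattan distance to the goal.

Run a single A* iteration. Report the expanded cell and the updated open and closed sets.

expanded=(2,0); open=[(1,0) g=3 f=6, (3,1) g=2 f=4, (4,1) g=1 f=4, (5,0) g=1 f=6]; closed=[(2,0), (3,0), (4,0)]

step 1: expand (2,0) (f=4, h=2) → closed; open now [(1,0) g=3 f=6, (3,1) g=2 f=4, (4,1) g=1 f=4, (5,0) g=1 f=6]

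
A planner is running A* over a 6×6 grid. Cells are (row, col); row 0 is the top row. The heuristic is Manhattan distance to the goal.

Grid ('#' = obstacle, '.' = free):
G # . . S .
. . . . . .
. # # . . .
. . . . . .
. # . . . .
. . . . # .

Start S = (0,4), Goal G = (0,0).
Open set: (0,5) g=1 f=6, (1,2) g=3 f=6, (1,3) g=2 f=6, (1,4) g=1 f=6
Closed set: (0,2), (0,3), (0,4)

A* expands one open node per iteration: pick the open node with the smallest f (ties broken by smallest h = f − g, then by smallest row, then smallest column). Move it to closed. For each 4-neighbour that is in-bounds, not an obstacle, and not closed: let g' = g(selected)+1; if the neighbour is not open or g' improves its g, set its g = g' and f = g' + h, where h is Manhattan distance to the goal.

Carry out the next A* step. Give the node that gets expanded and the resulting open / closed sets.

step 1: expand (1,2) (f=6, h=3) → closed; open now [(0,5) g=1 f=6, (1,1) g=4 f=6, (1,3) g=2 f=6, (1,4) g=1 f=6]

expanded=(1,2); open=[(0,5) g=1 f=6, (1,1) g=4 f=6, (1,3) g=2 f=6, (1,4) g=1 f=6]; closed=[(0,2), (0,3), (0,4), (1,2)]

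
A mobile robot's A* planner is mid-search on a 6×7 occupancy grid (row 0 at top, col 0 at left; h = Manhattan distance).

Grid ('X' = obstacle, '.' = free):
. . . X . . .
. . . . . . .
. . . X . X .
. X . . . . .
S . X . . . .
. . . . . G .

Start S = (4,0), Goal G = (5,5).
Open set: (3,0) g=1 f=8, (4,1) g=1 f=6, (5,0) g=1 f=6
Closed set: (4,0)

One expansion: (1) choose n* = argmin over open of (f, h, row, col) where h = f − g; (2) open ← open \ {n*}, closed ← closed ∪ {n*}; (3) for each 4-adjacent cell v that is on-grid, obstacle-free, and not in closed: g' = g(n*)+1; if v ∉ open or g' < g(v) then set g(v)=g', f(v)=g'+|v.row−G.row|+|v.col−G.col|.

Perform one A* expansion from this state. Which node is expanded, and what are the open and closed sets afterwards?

expanded=(4,1); open=[(3,0) g=1 f=8, (5,0) g=1 f=6, (5,1) g=2 f=6]; closed=[(4,0), (4,1)]

step 1: expand (4,1) (f=6, h=5) → closed; open now [(3,0) g=1 f=8, (5,0) g=1 f=6, (5,1) g=2 f=6]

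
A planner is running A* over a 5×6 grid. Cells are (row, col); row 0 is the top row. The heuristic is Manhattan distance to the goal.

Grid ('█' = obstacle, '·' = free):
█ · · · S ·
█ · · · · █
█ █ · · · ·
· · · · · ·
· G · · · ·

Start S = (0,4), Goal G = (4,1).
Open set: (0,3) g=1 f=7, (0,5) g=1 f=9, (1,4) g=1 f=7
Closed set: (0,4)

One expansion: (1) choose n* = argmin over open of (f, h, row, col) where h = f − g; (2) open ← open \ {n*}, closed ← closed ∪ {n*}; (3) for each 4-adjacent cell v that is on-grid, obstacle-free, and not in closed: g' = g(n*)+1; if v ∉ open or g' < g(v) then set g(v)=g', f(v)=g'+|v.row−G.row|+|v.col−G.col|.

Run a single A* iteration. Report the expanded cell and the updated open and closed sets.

expanded=(0,3); open=[(0,2) g=2 f=7, (0,5) g=1 f=9, (1,3) g=2 f=7, (1,4) g=1 f=7]; closed=[(0,3), (0,4)]

step 1: expand (0,3) (f=7, h=6) → closed; open now [(0,2) g=2 f=7, (0,5) g=1 f=9, (1,3) g=2 f=7, (1,4) g=1 f=7]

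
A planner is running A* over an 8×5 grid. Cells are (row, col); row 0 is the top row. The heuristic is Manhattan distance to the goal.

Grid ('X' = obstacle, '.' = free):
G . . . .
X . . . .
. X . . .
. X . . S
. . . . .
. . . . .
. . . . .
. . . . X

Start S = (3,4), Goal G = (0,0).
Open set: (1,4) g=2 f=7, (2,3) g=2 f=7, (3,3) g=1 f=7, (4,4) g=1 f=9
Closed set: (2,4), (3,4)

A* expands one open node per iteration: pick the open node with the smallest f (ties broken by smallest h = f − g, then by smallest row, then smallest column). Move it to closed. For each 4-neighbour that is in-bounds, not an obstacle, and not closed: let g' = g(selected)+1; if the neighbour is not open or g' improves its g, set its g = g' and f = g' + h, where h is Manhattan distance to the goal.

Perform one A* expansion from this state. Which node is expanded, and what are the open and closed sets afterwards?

expanded=(1,4); open=[(0,4) g=3 f=7, (1,3) g=3 f=7, (2,3) g=2 f=7, (3,3) g=1 f=7, (4,4) g=1 f=9]; closed=[(1,4), (2,4), (3,4)]

step 1: expand (1,4) (f=7, h=5) → closed; open now [(0,4) g=3 f=7, (1,3) g=3 f=7, (2,3) g=2 f=7, (3,3) g=1 f=7, (4,4) g=1 f=9]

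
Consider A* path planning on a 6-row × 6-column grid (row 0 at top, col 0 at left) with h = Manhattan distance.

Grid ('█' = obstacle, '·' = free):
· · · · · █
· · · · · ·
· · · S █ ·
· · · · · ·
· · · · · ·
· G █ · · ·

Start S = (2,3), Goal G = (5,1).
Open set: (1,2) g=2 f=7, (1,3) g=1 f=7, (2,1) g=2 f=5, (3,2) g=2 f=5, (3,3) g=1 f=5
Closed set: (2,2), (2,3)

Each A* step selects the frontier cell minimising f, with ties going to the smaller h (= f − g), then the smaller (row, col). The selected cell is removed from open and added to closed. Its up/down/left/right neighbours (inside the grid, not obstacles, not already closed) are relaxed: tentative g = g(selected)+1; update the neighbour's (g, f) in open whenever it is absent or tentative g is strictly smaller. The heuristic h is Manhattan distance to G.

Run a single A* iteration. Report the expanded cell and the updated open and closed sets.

step 1: expand (2,1) (f=5, h=3) → closed; open now [(1,1) g=3 f=7, (1,2) g=2 f=7, (1,3) g=1 f=7, (2,0) g=3 f=7, (3,1) g=3 f=5, (3,2) g=2 f=5, (3,3) g=1 f=5]

expanded=(2,1); open=[(1,1) g=3 f=7, (1,2) g=2 f=7, (1,3) g=1 f=7, (2,0) g=3 f=7, (3,1) g=3 f=5, (3,2) g=2 f=5, (3,3) g=1 f=5]; closed=[(2,1), (2,2), (2,3)]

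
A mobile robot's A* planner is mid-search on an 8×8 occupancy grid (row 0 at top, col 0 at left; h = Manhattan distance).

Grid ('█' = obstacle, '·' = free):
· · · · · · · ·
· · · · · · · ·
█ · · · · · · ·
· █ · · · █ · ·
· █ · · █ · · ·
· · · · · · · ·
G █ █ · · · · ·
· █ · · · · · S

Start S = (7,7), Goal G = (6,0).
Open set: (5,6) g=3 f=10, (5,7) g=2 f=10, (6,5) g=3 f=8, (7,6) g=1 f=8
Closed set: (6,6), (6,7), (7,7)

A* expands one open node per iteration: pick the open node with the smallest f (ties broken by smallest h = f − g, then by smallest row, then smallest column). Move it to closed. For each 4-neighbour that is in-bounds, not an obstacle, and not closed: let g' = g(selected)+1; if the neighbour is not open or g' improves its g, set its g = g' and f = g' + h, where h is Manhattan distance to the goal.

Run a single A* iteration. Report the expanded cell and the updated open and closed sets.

expanded=(6,5); open=[(5,5) g=4 f=10, (5,6) g=3 f=10, (5,7) g=2 f=10, (6,4) g=4 f=8, (7,5) g=4 f=10, (7,6) g=1 f=8]; closed=[(6,5), (6,6), (6,7), (7,7)]

step 1: expand (6,5) (f=8, h=5) → closed; open now [(5,5) g=4 f=10, (5,6) g=3 f=10, (5,7) g=2 f=10, (6,4) g=4 f=8, (7,5) g=4 f=10, (7,6) g=1 f=8]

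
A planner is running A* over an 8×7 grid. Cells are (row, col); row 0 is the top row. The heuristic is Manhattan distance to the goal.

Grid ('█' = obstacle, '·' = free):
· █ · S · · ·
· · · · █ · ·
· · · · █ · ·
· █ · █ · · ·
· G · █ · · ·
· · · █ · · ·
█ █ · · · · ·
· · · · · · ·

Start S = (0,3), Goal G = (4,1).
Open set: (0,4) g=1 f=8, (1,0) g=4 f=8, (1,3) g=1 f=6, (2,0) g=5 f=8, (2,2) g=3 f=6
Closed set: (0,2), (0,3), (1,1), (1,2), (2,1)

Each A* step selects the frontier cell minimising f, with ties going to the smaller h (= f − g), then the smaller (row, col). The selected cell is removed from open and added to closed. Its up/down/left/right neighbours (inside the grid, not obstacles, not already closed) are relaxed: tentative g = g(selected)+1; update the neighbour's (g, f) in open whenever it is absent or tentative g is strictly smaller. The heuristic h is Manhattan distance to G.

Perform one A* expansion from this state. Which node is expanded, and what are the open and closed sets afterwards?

step 1: expand (2,2) (f=6, h=3) → closed; open now [(0,4) g=1 f=8, (1,0) g=4 f=8, (1,3) g=1 f=6, (2,0) g=5 f=8, (2,3) g=4 f=8, (3,2) g=4 f=6]

expanded=(2,2); open=[(0,4) g=1 f=8, (1,0) g=4 f=8, (1,3) g=1 f=6, (2,0) g=5 f=8, (2,3) g=4 f=8, (3,2) g=4 f=6]; closed=[(0,2), (0,3), (1,1), (1,2), (2,1), (2,2)]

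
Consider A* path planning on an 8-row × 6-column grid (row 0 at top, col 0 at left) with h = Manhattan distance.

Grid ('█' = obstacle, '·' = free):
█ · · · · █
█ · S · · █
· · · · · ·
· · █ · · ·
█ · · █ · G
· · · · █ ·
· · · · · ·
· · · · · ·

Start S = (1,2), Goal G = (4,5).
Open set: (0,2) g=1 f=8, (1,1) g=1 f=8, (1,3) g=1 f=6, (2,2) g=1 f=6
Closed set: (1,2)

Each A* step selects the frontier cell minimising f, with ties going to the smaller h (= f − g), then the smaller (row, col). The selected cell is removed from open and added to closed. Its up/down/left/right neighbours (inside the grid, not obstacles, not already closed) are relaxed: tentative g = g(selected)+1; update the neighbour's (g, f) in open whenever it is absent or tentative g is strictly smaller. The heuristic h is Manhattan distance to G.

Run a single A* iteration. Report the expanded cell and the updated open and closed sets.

expanded=(1,3); open=[(0,2) g=1 f=8, (0,3) g=2 f=8, (1,1) g=1 f=8, (1,4) g=2 f=6, (2,2) g=1 f=6, (2,3) g=2 f=6]; closed=[(1,2), (1,3)]

step 1: expand (1,3) (f=6, h=5) → closed; open now [(0,2) g=1 f=8, (0,3) g=2 f=8, (1,1) g=1 f=8, (1,4) g=2 f=6, (2,2) g=1 f=6, (2,3) g=2 f=6]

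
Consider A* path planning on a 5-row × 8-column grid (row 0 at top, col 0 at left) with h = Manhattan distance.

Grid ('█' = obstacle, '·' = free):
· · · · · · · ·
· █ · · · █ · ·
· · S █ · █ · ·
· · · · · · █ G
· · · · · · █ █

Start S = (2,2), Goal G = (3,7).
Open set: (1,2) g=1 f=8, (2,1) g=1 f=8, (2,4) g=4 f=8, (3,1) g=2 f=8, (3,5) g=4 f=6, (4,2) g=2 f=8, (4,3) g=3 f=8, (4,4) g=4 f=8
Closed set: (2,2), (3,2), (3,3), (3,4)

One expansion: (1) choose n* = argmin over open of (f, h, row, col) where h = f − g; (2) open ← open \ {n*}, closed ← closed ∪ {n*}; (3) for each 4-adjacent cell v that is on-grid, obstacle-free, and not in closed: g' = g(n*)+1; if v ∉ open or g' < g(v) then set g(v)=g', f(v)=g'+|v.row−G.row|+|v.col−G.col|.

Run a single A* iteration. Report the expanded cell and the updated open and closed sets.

expanded=(3,5); open=[(1,2) g=1 f=8, (2,1) g=1 f=8, (2,4) g=4 f=8, (3,1) g=2 f=8, (4,2) g=2 f=8, (4,3) g=3 f=8, (4,4) g=4 f=8, (4,5) g=5 f=8]; closed=[(2,2), (3,2), (3,3), (3,4), (3,5)]

step 1: expand (3,5) (f=6, h=2) → closed; open now [(1,2) g=1 f=8, (2,1) g=1 f=8, (2,4) g=4 f=8, (3,1) g=2 f=8, (4,2) g=2 f=8, (4,3) g=3 f=8, (4,4) g=4 f=8, (4,5) g=5 f=8]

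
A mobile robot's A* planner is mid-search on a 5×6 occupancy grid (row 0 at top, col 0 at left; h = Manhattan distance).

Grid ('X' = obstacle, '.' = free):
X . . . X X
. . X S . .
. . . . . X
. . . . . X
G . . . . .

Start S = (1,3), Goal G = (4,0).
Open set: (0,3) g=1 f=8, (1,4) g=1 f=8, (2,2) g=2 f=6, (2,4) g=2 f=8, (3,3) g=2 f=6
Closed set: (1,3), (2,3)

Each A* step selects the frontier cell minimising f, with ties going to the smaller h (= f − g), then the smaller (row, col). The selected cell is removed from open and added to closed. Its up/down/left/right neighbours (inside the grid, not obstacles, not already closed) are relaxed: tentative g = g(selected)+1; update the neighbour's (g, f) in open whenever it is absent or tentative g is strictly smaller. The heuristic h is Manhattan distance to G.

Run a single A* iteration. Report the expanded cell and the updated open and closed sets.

expanded=(2,2); open=[(0,3) g=1 f=8, (1,4) g=1 f=8, (2,1) g=3 f=6, (2,4) g=2 f=8, (3,2) g=3 f=6, (3,3) g=2 f=6]; closed=[(1,3), (2,2), (2,3)]

step 1: expand (2,2) (f=6, h=4) → closed; open now [(0,3) g=1 f=8, (1,4) g=1 f=8, (2,1) g=3 f=6, (2,4) g=2 f=8, (3,2) g=3 f=6, (3,3) g=2 f=6]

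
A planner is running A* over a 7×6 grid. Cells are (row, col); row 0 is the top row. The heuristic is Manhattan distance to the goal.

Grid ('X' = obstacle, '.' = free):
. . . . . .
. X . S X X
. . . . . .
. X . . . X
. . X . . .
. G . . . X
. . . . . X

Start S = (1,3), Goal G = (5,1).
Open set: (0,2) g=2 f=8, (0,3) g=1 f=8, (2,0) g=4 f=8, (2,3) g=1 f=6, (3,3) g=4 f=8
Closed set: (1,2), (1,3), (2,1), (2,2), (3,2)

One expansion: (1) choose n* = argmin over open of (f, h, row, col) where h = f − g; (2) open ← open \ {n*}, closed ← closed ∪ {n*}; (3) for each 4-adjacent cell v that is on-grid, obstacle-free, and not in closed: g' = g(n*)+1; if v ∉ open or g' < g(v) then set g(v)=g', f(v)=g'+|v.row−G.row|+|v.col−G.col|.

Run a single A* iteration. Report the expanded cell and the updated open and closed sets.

expanded=(2,3); open=[(0,2) g=2 f=8, (0,3) g=1 f=8, (2,0) g=4 f=8, (2,4) g=2 f=8, (3,3) g=2 f=6]; closed=[(1,2), (1,3), (2,1), (2,2), (2,3), (3,2)]

step 1: expand (2,3) (f=6, h=5) → closed; open now [(0,2) g=2 f=8, (0,3) g=1 f=8, (2,0) g=4 f=8, (2,4) g=2 f=8, (3,3) g=2 f=6]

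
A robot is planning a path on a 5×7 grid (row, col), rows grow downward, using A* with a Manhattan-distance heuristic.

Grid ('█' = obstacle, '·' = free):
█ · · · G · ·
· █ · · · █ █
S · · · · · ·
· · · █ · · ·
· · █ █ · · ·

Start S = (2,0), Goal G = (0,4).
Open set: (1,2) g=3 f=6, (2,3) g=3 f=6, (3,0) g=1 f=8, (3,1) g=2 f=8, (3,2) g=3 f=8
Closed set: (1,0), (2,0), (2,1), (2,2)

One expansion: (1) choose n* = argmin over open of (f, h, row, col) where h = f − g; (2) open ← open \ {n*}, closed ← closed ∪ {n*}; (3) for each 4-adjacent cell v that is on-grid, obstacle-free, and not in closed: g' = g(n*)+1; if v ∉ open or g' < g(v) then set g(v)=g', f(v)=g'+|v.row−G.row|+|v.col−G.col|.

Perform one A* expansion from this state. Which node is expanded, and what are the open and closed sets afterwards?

expanded=(1,2); open=[(0,2) g=4 f=6, (1,3) g=4 f=6, (2,3) g=3 f=6, (3,0) g=1 f=8, (3,1) g=2 f=8, (3,2) g=3 f=8]; closed=[(1,0), (1,2), (2,0), (2,1), (2,2)]

step 1: expand (1,2) (f=6, h=3) → closed; open now [(0,2) g=4 f=6, (1,3) g=4 f=6, (2,3) g=3 f=6, (3,0) g=1 f=8, (3,1) g=2 f=8, (3,2) g=3 f=8]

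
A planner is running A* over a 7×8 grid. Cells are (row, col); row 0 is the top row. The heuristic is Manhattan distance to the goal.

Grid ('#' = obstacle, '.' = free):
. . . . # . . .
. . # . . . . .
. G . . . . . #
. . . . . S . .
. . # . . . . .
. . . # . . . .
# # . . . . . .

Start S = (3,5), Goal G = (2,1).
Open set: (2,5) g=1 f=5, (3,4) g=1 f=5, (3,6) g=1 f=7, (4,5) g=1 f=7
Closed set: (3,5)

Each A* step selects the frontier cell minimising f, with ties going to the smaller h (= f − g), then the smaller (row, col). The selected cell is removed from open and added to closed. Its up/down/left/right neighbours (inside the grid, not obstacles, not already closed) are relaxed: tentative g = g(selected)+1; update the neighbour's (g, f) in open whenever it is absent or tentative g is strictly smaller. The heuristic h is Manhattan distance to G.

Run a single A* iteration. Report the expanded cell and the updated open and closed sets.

expanded=(2,5); open=[(1,5) g=2 f=7, (2,4) g=2 f=5, (2,6) g=2 f=7, (3,4) g=1 f=5, (3,6) g=1 f=7, (4,5) g=1 f=7]; closed=[(2,5), (3,5)]

step 1: expand (2,5) (f=5, h=4) → closed; open now [(1,5) g=2 f=7, (2,4) g=2 f=5, (2,6) g=2 f=7, (3,4) g=1 f=5, (3,6) g=1 f=7, (4,5) g=1 f=7]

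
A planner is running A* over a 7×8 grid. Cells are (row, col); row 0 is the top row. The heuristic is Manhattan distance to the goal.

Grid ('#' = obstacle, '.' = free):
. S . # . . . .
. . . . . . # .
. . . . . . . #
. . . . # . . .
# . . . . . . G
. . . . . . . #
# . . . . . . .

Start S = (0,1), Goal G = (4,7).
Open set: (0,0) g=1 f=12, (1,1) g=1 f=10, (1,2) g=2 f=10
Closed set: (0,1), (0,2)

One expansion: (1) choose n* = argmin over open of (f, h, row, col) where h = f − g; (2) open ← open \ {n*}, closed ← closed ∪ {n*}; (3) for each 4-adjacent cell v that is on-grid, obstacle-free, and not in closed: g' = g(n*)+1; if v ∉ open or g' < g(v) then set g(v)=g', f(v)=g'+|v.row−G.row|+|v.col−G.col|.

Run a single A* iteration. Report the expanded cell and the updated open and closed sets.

step 1: expand (1,2) (f=10, h=8) → closed; open now [(0,0) g=1 f=12, (1,1) g=1 f=10, (1,3) g=3 f=10, (2,2) g=3 f=10]

expanded=(1,2); open=[(0,0) g=1 f=12, (1,1) g=1 f=10, (1,3) g=3 f=10, (2,2) g=3 f=10]; closed=[(0,1), (0,2), (1,2)]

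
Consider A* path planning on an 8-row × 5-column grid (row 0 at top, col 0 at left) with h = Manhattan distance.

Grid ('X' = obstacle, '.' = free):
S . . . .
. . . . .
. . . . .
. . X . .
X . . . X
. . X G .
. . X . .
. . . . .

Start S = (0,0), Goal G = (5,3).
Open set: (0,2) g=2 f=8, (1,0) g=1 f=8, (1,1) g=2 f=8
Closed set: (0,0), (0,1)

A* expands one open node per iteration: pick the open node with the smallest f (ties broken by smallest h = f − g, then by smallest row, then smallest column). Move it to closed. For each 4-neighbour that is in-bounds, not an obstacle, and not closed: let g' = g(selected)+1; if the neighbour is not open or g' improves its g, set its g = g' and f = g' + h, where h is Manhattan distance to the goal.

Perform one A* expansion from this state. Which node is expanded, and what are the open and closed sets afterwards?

step 1: expand (0,2) (f=8, h=6) → closed; open now [(0,3) g=3 f=8, (1,0) g=1 f=8, (1,1) g=2 f=8, (1,2) g=3 f=8]

expanded=(0,2); open=[(0,3) g=3 f=8, (1,0) g=1 f=8, (1,1) g=2 f=8, (1,2) g=3 f=8]; closed=[(0,0), (0,1), (0,2)]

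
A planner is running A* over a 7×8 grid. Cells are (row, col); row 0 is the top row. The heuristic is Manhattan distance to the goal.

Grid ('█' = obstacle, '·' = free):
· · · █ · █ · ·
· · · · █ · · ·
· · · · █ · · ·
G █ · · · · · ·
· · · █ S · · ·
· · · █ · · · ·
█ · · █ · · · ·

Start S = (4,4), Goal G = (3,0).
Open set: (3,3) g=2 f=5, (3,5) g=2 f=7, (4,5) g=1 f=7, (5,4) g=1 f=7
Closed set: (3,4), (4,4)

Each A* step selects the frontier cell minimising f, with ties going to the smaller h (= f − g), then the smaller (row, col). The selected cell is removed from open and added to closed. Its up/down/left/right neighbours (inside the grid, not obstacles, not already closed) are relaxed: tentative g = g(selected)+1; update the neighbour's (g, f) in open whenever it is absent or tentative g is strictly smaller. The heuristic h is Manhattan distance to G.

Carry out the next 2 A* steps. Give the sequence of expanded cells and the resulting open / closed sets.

step 1: expand (3,3) (f=5, h=3) → closed; open now [(2,3) g=3 f=7, (3,2) g=3 f=5, (3,5) g=2 f=7, (4,5) g=1 f=7, (5,4) g=1 f=7]
step 2: expand (3,2) (f=5, h=2) → closed; open now [(2,2) g=4 f=7, (2,3) g=3 f=7, (3,5) g=2 f=7, (4,2) g=4 f=7, (4,5) g=1 f=7, (5,4) g=1 f=7]

order=[(3,3) → (3,2)]; open=[(2,2) g=4 f=7, (2,3) g=3 f=7, (3,5) g=2 f=7, (4,2) g=4 f=7, (4,5) g=1 f=7, (5,4) g=1 f=7]; closed=[(3,2), (3,3), (3,4), (4,4)]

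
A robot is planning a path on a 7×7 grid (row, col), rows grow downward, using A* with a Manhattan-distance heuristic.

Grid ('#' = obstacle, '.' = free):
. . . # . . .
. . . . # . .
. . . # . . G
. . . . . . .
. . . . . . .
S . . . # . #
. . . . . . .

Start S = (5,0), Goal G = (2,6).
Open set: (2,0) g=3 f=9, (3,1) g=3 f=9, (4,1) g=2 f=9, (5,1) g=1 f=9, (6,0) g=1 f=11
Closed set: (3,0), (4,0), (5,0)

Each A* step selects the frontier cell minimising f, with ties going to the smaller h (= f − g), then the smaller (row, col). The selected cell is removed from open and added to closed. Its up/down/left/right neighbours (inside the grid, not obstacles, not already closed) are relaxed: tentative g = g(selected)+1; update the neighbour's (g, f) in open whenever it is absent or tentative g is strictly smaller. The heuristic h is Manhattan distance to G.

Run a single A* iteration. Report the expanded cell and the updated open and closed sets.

step 1: expand (2,0) (f=9, h=6) → closed; open now [(1,0) g=4 f=11, (2,1) g=4 f=9, (3,1) g=3 f=9, (4,1) g=2 f=9, (5,1) g=1 f=9, (6,0) g=1 f=11]

expanded=(2,0); open=[(1,0) g=4 f=11, (2,1) g=4 f=9, (3,1) g=3 f=9, (4,1) g=2 f=9, (5,1) g=1 f=9, (6,0) g=1 f=11]; closed=[(2,0), (3,0), (4,0), (5,0)]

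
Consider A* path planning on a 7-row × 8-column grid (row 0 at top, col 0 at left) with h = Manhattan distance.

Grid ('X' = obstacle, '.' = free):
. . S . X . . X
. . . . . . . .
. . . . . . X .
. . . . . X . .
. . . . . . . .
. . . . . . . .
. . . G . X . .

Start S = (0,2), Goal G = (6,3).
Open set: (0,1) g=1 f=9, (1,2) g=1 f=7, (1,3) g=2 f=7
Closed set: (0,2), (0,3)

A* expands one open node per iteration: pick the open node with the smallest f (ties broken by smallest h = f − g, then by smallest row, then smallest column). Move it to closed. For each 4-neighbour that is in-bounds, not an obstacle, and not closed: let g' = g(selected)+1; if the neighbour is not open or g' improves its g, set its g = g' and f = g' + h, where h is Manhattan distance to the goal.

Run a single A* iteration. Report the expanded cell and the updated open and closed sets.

expanded=(1,3); open=[(0,1) g=1 f=9, (1,2) g=1 f=7, (1,4) g=3 f=9, (2,3) g=3 f=7]; closed=[(0,2), (0,3), (1,3)]

step 1: expand (1,3) (f=7, h=5) → closed; open now [(0,1) g=1 f=9, (1,2) g=1 f=7, (1,4) g=3 f=9, (2,3) g=3 f=7]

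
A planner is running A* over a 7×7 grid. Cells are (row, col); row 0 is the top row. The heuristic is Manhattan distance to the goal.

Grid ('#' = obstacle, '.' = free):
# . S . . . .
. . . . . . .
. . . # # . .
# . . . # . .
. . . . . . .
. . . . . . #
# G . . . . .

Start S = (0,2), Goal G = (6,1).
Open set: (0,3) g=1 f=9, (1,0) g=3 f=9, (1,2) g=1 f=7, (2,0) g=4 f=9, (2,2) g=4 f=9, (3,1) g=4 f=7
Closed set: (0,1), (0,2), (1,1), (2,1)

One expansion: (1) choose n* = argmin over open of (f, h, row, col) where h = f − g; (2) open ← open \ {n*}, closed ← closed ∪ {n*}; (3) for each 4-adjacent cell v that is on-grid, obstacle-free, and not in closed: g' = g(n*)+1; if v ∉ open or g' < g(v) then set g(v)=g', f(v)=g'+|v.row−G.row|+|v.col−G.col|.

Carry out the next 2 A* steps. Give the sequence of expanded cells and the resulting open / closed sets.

step 1: expand (3,1) (f=7, h=3) → closed; open now [(0,3) g=1 f=9, (1,0) g=3 f=9, (1,2) g=1 f=7, (2,0) g=4 f=9, (2,2) g=4 f=9, (3,2) g=5 f=9, (4,1) g=5 f=7]
step 2: expand (4,1) (f=7, h=2) → closed; open now [(0,3) g=1 f=9, (1,0) g=3 f=9, (1,2) g=1 f=7, (2,0) g=4 f=9, (2,2) g=4 f=9, (3,2) g=5 f=9, (4,0) g=6 f=9, (4,2) g=6 f=9, (5,1) g=6 f=7]

order=[(3,1) → (4,1)]; open=[(0,3) g=1 f=9, (1,0) g=3 f=9, (1,2) g=1 f=7, (2,0) g=4 f=9, (2,2) g=4 f=9, (3,2) g=5 f=9, (4,0) g=6 f=9, (4,2) g=6 f=9, (5,1) g=6 f=7]; closed=[(0,1), (0,2), (1,1), (2,1), (3,1), (4,1)]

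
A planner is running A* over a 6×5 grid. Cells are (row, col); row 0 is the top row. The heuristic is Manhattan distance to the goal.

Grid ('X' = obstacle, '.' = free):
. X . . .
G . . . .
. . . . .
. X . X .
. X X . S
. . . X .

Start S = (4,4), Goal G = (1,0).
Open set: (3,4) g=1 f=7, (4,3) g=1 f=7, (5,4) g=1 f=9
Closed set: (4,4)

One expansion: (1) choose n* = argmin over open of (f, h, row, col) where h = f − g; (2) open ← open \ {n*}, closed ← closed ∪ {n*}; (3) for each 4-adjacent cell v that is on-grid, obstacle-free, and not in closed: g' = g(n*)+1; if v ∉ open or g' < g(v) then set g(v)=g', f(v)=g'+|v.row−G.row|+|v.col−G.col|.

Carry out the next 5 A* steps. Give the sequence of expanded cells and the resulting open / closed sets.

step 1: expand (3,4) (f=7, h=6) → closed; open now [(2,4) g=2 f=7, (4,3) g=1 f=7, (5,4) g=1 f=9]
step 2: expand (2,4) (f=7, h=5) → closed; open now [(1,4) g=3 f=7, (2,3) g=3 f=7, (4,3) g=1 f=7, (5,4) g=1 f=9]
step 3: expand (1,4) (f=7, h=4) → closed; open now [(0,4) g=4 f=9, (1,3) g=4 f=7, (2,3) g=3 f=7, (4,3) g=1 f=7, (5,4) g=1 f=9]
step 4: expand (1,3) (f=7, h=3) → closed; open now [(0,3) g=5 f=9, (0,4) g=4 f=9, (1,2) g=5 f=7, (2,3) g=3 f=7, (4,3) g=1 f=7, (5,4) g=1 f=9]
step 5: expand (1,2) (f=7, h=2) → closed; open now [(0,2) g=6 f=9, (0,3) g=5 f=9, (0,4) g=4 f=9, (1,1) g=6 f=7, (2,2) g=6 f=9, (2,3) g=3 f=7, (4,3) g=1 f=7, (5,4) g=1 f=9]

order=[(3,4) → (2,4) → (1,4) → (1,3) → (1,2)]; open=[(0,2) g=6 f=9, (0,3) g=5 f=9, (0,4) g=4 f=9, (1,1) g=6 f=7, (2,2) g=6 f=9, (2,3) g=3 f=7, (4,3) g=1 f=7, (5,4) g=1 f=9]; closed=[(1,2), (1,3), (1,4), (2,4), (3,4), (4,4)]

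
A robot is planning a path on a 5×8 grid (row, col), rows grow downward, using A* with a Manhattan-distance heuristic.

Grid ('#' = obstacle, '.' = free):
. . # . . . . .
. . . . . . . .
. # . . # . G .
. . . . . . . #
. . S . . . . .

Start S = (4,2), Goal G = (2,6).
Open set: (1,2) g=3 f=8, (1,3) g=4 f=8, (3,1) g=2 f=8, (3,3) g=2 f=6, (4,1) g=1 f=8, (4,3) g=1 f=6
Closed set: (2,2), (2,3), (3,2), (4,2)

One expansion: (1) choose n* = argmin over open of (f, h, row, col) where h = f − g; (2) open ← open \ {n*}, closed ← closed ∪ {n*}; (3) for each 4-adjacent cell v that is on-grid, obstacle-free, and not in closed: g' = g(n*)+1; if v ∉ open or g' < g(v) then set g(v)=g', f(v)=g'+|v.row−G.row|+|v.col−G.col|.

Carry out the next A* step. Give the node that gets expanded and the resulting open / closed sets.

expanded=(3,3); open=[(1,2) g=3 f=8, (1,3) g=4 f=8, (3,1) g=2 f=8, (3,4) g=3 f=6, (4,1) g=1 f=8, (4,3) g=1 f=6]; closed=[(2,2), (2,3), (3,2), (3,3), (4,2)]

step 1: expand (3,3) (f=6, h=4) → closed; open now [(1,2) g=3 f=8, (1,3) g=4 f=8, (3,1) g=2 f=8, (3,4) g=3 f=6, (4,1) g=1 f=8, (4,3) g=1 f=6]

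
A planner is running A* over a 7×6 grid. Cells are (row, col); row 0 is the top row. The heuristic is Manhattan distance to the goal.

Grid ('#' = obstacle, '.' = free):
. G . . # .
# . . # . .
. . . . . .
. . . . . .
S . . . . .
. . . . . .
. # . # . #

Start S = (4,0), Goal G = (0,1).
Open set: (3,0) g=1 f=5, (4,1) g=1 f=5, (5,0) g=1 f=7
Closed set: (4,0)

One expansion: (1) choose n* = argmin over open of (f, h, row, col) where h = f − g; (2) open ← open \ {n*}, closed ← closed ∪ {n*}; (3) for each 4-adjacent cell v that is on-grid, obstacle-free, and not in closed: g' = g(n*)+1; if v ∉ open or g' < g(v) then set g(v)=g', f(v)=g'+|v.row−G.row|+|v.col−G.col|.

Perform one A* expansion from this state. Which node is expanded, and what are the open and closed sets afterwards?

step 1: expand (3,0) (f=5, h=4) → closed; open now [(2,0) g=2 f=5, (3,1) g=2 f=5, (4,1) g=1 f=5, (5,0) g=1 f=7]

expanded=(3,0); open=[(2,0) g=2 f=5, (3,1) g=2 f=5, (4,1) g=1 f=5, (5,0) g=1 f=7]; closed=[(3,0), (4,0)]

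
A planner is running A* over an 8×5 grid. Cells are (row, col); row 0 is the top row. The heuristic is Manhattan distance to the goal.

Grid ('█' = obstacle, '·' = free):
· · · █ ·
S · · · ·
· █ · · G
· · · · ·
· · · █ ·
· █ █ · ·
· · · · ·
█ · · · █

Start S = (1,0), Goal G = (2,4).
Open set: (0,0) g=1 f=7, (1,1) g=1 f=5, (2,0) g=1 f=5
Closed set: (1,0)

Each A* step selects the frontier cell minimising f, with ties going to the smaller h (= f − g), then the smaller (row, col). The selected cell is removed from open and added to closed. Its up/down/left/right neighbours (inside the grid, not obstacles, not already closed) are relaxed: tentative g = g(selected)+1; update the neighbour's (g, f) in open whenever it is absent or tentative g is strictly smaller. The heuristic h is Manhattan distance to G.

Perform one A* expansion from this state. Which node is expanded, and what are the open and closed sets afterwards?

expanded=(1,1); open=[(0,0) g=1 f=7, (0,1) g=2 f=7, (1,2) g=2 f=5, (2,0) g=1 f=5]; closed=[(1,0), (1,1)]

step 1: expand (1,1) (f=5, h=4) → closed; open now [(0,0) g=1 f=7, (0,1) g=2 f=7, (1,2) g=2 f=5, (2,0) g=1 f=5]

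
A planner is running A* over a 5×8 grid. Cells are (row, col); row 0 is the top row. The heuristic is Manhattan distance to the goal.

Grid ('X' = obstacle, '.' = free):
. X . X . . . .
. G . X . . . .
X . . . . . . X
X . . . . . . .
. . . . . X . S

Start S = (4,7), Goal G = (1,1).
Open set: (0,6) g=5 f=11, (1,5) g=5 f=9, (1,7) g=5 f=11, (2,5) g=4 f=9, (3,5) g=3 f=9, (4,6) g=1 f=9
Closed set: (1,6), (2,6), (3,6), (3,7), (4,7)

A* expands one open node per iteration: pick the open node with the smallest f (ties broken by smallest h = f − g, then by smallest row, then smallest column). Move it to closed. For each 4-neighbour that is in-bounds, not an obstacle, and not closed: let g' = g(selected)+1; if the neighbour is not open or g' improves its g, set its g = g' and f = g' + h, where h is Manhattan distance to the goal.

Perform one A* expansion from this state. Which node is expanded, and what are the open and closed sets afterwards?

step 1: expand (1,5) (f=9, h=4) → closed; open now [(0,5) g=6 f=11, (0,6) g=5 f=11, (1,4) g=6 f=9, (1,7) g=5 f=11, (2,5) g=4 f=9, (3,5) g=3 f=9, (4,6) g=1 f=9]

expanded=(1,5); open=[(0,5) g=6 f=11, (0,6) g=5 f=11, (1,4) g=6 f=9, (1,7) g=5 f=11, (2,5) g=4 f=9, (3,5) g=3 f=9, (4,6) g=1 f=9]; closed=[(1,5), (1,6), (2,6), (3,6), (3,7), (4,7)]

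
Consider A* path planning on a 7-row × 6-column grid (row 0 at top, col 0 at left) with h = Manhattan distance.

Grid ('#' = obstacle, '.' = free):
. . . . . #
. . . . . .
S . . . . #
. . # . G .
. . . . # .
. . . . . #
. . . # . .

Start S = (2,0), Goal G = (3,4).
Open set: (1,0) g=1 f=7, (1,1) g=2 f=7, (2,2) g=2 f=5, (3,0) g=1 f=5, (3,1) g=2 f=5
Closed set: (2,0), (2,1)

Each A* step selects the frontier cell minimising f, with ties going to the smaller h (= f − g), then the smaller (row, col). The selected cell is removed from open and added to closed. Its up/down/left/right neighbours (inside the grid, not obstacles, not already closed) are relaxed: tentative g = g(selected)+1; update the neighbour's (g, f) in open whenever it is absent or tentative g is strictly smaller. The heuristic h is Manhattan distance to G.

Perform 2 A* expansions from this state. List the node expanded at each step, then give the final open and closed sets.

step 1: expand (2,2) (f=5, h=3) → closed; open now [(1,0) g=1 f=7, (1,1) g=2 f=7, (1,2) g=3 f=7, (2,3) g=3 f=5, (3,0) g=1 f=5, (3,1) g=2 f=5]
step 2: expand (2,3) (f=5, h=2) → closed; open now [(1,0) g=1 f=7, (1,1) g=2 f=7, (1,2) g=3 f=7, (1,3) g=4 f=7, (2,4) g=4 f=5, (3,0) g=1 f=5, (3,1) g=2 f=5, (3,3) g=4 f=5]

order=[(2,2) → (2,3)]; open=[(1,0) g=1 f=7, (1,1) g=2 f=7, (1,2) g=3 f=7, (1,3) g=4 f=7, (2,4) g=4 f=5, (3,0) g=1 f=5, (3,1) g=2 f=5, (3,3) g=4 f=5]; closed=[(2,0), (2,1), (2,2), (2,3)]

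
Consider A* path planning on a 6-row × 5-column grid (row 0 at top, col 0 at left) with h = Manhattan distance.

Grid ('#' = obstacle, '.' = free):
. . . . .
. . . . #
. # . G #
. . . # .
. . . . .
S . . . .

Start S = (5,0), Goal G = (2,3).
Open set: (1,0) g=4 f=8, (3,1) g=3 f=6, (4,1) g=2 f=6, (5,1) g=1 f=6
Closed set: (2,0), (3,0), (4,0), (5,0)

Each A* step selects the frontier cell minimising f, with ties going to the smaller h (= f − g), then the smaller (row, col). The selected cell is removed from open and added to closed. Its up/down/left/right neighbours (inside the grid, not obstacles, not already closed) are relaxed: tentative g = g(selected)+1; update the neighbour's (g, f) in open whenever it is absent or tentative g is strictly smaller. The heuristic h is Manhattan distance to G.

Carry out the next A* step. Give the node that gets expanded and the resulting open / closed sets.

step 1: expand (3,1) (f=6, h=3) → closed; open now [(1,0) g=4 f=8, (3,2) g=4 f=6, (4,1) g=2 f=6, (5,1) g=1 f=6]

expanded=(3,1); open=[(1,0) g=4 f=8, (3,2) g=4 f=6, (4,1) g=2 f=6, (5,1) g=1 f=6]; closed=[(2,0), (3,0), (3,1), (4,0), (5,0)]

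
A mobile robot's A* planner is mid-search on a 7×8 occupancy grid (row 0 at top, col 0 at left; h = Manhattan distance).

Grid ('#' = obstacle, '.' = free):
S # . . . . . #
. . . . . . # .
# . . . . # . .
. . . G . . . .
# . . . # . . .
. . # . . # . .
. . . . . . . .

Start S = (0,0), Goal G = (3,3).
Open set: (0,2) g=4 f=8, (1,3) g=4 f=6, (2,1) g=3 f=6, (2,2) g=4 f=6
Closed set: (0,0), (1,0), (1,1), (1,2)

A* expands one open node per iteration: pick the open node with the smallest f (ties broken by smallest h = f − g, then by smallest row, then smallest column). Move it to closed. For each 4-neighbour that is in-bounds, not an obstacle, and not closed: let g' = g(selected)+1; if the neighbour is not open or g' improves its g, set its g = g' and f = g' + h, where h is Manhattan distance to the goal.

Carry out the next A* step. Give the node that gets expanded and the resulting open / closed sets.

step 1: expand (1,3) (f=6, h=2) → closed; open now [(0,2) g=4 f=8, (0,3) g=5 f=8, (1,4) g=5 f=8, (2,1) g=3 f=6, (2,2) g=4 f=6, (2,3) g=5 f=6]

expanded=(1,3); open=[(0,2) g=4 f=8, (0,3) g=5 f=8, (1,4) g=5 f=8, (2,1) g=3 f=6, (2,2) g=4 f=6, (2,3) g=5 f=6]; closed=[(0,0), (1,0), (1,1), (1,2), (1,3)]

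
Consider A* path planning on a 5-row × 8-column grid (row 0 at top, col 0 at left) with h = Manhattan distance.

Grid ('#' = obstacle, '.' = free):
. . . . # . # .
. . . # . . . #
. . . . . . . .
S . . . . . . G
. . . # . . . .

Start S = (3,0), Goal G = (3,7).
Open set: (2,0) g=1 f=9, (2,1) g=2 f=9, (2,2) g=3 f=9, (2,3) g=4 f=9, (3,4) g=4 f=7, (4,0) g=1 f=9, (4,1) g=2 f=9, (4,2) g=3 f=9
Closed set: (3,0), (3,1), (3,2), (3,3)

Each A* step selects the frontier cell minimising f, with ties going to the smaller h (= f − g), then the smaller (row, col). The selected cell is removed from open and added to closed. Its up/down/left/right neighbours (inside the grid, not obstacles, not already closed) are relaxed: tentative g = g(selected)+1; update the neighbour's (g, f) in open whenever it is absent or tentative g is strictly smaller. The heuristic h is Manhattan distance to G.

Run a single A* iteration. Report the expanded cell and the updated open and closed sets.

step 1: expand (3,4) (f=7, h=3) → closed; open now [(2,0) g=1 f=9, (2,1) g=2 f=9, (2,2) g=3 f=9, (2,3) g=4 f=9, (2,4) g=5 f=9, (3,5) g=5 f=7, (4,0) g=1 f=9, (4,1) g=2 f=9, (4,2) g=3 f=9, (4,4) g=5 f=9]

expanded=(3,4); open=[(2,0) g=1 f=9, (2,1) g=2 f=9, (2,2) g=3 f=9, (2,3) g=4 f=9, (2,4) g=5 f=9, (3,5) g=5 f=7, (4,0) g=1 f=9, (4,1) g=2 f=9, (4,2) g=3 f=9, (4,4) g=5 f=9]; closed=[(3,0), (3,1), (3,2), (3,3), (3,4)]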